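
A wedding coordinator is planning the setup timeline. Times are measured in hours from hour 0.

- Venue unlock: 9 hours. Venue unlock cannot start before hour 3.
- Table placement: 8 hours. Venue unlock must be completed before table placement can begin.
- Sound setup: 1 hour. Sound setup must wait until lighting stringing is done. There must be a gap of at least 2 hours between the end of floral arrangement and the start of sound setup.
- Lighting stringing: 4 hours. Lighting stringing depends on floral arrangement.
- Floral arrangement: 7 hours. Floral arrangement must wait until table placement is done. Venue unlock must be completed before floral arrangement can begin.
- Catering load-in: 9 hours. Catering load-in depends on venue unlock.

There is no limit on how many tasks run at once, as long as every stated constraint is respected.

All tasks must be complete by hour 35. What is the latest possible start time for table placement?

15

Sound setup has no dependents, so it just needs to finish by hour 35. Starting by 35 − 1 = hour 34 achieves that.
Lighting stringing feeds into sound setup (must start by hour 34); so lighting stringing must finish by hour 34 and therefore start by hour 30.
Floral arrangement feeds lighting stringing (must start by hour 30); sound setup (must start by hour 34, minus 2-hour gap → hour 32). Taking the minimum, floral arrangement must finish by hour 30 and start by 30 − 7 = hour 23.
Table placement has to be done before floral arrangement (must start by hour 23). That means finishing by hour 23, i.e. starting by 23 − 8 = hour 15.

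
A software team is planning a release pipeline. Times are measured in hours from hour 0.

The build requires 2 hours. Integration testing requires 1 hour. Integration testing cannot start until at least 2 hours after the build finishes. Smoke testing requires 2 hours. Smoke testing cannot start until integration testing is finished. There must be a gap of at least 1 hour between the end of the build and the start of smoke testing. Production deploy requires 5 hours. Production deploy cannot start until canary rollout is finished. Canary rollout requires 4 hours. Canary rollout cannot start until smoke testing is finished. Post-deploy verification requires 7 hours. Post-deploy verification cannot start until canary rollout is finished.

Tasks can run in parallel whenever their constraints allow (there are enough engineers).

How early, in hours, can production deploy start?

Nothing blocks the build, so it runs from hour 0 to hour 2.
After the build (finishes hour 2, plus 2-hour gap → hour 4), integration testing can start at hour 4 and finishes at hour 5.
Smoke testing has to wait for integration testing (finishes hour 5); the build (finishes hour 2, plus 1-hour gap → hour 3). The latest of these is hour 5, so smoke testing runs hour 5 to 5 + 2 = hour 7.
After smoke testing (finishes hour 7), canary rollout can start at hour 7 and finishes at hour 11.
Production deploy waits on canary rollout (finishes hour 11), so the earliest it can start is hour 11.

11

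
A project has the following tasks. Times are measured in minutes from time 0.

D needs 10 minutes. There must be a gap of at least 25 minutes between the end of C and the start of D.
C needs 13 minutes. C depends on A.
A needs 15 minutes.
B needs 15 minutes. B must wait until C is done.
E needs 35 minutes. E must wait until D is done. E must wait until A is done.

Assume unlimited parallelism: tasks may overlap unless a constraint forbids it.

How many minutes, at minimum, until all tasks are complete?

98

Nothing blocks A, so it runs from minute 0 to minute 15.
After A (finishes minute 15), C can start at minute 15 and finishes at minute 28.
D waits on C (finishes minute 28, plus 25-minute gap → minute 53), so it starts at minute 53 and finishes at 53 + 10 = minute 63.
E needs all of D (finishes minute 63); A (finishes minute 15). That puts its earliest start at minute 63; it finishes at 63 + 35 = minute 98.
B cannot begin until C (finishes minute 28). It runs from minute 28 to 28 + 15 = minute 43.
All tasks are finished once the last one completes. Finish times: A at 15, B at 43, C at 28, D at 63, E at 98. The latest is minute 98.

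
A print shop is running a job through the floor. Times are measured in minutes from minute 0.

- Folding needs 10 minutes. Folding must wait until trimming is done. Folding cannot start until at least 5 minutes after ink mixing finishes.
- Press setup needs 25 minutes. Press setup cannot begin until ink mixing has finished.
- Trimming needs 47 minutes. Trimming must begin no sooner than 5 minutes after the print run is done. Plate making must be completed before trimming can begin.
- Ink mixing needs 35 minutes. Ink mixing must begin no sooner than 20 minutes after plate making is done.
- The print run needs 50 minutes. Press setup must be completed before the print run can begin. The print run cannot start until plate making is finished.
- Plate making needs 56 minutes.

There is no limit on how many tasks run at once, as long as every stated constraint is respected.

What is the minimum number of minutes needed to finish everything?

248

Nothing blocks plate making, so it runs from minute 0 to minute 56.
Ink mixing waits on plate making (finishes minute 56, plus 20-minute gap → minute 76), so it starts at minute 76 and finishes at 76 + 35 = minute 111.
After ink mixing (finishes minute 111), press setup can start at minute 111 and finishes at minute 136.
The print run cannot start until press setup (finishes minute 136); plate making (finishes minute 56). The controlling bound is minute 136, so the print run finishes at 136 + 50 = minute 186.
Trimming has to wait for the print run (finishes minute 186, plus 5-minute gap → minute 191); plate making (finishes minute 56). The latest of these is minute 191, so trimming runs minute 191 to 191 + 47 = minute 238.
For folding: trimming (finishes minute 238); ink mixing (finishes minute 111, plus 5-minute gap → minute 116). Taking the maximum gives a start of minute 238, and it finishes at 238 + 10 = minute 248.
All tasks are finished once the last one completes. Finish times: Plate making at 56, Ink mixing at 111, Press setup at 136, The print run at 186, Trimming at 238, Folding at 248. The latest is minute 248.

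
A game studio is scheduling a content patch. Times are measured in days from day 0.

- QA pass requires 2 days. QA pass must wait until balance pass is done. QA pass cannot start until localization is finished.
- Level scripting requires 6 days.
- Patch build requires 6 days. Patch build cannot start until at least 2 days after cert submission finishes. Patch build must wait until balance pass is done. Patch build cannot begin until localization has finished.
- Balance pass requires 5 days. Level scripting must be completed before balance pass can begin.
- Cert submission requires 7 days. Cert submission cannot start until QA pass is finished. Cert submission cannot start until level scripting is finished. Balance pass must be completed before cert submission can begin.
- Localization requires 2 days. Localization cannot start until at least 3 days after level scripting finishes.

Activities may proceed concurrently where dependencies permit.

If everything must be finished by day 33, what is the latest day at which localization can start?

Patch build has no dependents, so it just needs to finish by day 33. Starting by 33 − 6 = day 27 achieves that.
Cert submission feeds into patch build (must start by day 27, minus 2-day gap → day 25); so cert submission must finish by day 25 and therefore start by day 18.
QA pass feeds into cert submission (must start by day 18); so QA pass must finish by day 18 and therefore start by day 16.
Localization feeds QA pass (must start by day 16); patch build (must start by day 27). Taking the minimum, localization must finish by day 16 and start by 16 − 2 = day 14.

14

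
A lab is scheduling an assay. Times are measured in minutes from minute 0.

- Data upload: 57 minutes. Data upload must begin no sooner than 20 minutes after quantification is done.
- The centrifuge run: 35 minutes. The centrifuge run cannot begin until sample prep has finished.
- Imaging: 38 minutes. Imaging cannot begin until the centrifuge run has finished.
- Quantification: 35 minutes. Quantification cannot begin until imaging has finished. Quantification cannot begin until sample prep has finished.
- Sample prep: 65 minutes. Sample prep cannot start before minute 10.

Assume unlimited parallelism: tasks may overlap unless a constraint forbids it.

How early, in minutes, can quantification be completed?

183

Sample prep waits on its own release at minute 10, so it starts at minute 10 and finishes at 10 + 65 = minute 75.
After sample prep (finishes minute 75), the centrifuge run can start at minute 75 and finishes at minute 110.
After the centrifuge run (finishes minute 110), imaging can start at minute 110 and finishes at minute 148.
Quantification cannot start until imaging (finishes minute 148); sample prep (finishes minute 75). The controlling bound is minute 148, so quantification finishes at 148 + 35 = minute 183.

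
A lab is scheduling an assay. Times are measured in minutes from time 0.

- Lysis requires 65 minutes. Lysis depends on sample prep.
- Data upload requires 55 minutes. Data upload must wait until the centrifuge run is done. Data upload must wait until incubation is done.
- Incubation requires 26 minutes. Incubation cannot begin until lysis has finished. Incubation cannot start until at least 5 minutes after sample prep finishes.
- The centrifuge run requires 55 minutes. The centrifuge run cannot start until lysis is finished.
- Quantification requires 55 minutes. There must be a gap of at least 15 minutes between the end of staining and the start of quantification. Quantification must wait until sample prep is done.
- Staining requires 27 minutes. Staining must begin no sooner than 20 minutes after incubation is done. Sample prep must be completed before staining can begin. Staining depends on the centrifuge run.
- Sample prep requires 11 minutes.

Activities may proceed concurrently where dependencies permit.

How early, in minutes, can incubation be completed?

Sample prep can start immediately at minute 0; it finishes at minute 11.
Lysis cannot begin until sample prep (finishes minute 11). It runs from minute 11 to 11 + 65 = minute 76.
Incubation has to wait for lysis (finishes minute 76); sample prep (finishes minute 11, plus 5-minute gap → minute 16). The latest of these is minute 76, so incubation runs minute 76 to 76 + 26 = minute 102.

102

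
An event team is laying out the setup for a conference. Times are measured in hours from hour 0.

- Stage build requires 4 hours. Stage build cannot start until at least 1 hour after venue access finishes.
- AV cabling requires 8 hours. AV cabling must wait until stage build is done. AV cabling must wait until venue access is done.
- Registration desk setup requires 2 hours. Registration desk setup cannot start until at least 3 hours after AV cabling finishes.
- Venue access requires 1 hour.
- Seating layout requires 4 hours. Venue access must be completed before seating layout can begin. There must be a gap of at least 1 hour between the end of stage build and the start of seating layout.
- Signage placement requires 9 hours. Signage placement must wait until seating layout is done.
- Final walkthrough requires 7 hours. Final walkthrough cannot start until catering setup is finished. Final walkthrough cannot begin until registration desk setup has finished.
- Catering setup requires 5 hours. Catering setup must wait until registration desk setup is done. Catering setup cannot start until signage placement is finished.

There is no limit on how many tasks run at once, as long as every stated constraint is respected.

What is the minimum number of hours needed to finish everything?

Venue access has no prerequisites, so it starts at hour 0 and finishes at hour 1.
After venue access (finishes hour 1, plus 1-hour gap → hour 2), stage build can start at hour 2 and finishes at hour 6.
For seating layout: venue access (finishes hour 1); stage build (finishes hour 6, plus 1-hour gap → hour 7). Taking the maximum gives a start of hour 7, and it finishes at 7 + 4 = hour 11.
After seating layout (finishes hour 11), signage placement can start at hour 11 and finishes at hour 20.
For AV cabling: stage build (finishes hour 6); venue access (finishes hour 1). Taking the maximum gives a start of hour 6, and it finishes at 6 + 8 = hour 14.
After AV cabling (finishes hour 14, plus 3-hour gap → hour 17), registration desk setup can start at hour 17 and finishes at hour 19.
For catering setup: registration desk setup (finishes hour 19); signage placement (finishes hour 20). Taking the maximum gives a start of hour 20, and it finishes at 20 + 5 = hour 25.
Final walkthrough cannot start until catering setup (finishes hour 25); registration desk setup (finishes hour 19). The controlling bound is hour 25, so final walkthrough finishes at 25 + 7 = hour 32.
All tasks are finished once the last one completes. Finish times: Venue access at 1, Stage build at 6, AV cabling at 14, Seating layout at 11, Registration desk setup at 19, Signage placement at 20, Catering setup at 25, Final walkthrough at 32. The latest is hour 32.

32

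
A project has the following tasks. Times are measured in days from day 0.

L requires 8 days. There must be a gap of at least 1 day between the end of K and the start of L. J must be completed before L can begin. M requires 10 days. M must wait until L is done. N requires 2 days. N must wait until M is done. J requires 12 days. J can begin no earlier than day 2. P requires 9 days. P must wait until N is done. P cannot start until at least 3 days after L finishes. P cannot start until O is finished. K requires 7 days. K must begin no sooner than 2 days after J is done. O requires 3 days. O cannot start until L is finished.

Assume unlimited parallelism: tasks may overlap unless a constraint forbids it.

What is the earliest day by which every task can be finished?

53

After its own release at day 2, J can start at day 2 and finishes at day 14.
K waits on J (finishes day 14, plus 2-day gap → day 16), so it starts at day 16 and finishes at 16 + 7 = day 23.
L cannot start until K (finishes day 23, plus 1-day gap → day 24); J (finishes day 14). The controlling bound is day 24, so L finishes at 24 + 8 = day 32.
After L (finishes day 32), O can start at day 32 and finishes at day 35.
M waits on L (finishes day 32), so it starts at day 32 and finishes at 32 + 10 = day 42.
After M (finishes day 42), N can start at day 42 and finishes at day 44.
P has to wait for N (finishes day 44); L (finishes day 32, plus 3-day gap → day 35); O (finishes day 35). The latest of these is day 44, so P runs day 44 to 44 + 9 = day 53.
All tasks are finished once the last one completes. Finish times: J at 14, K at 23, L at 32, M at 42, N at 44, O at 35, P at 53. The latest is day 53.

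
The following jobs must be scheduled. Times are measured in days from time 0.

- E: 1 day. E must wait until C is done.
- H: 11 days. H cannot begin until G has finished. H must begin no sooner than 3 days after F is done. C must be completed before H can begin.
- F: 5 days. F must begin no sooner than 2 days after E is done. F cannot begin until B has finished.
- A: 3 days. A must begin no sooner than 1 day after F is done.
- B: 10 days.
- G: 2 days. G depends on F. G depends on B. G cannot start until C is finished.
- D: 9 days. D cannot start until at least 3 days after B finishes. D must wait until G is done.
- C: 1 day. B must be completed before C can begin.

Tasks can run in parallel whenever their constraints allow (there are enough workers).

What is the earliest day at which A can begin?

20

Nothing blocks B, so it runs from day 0 to day 10.
C waits on B (finishes day 10), so it starts at day 10 and finishes at 10 + 1 = day 11.
E cannot begin until C (finishes day 11). It runs from day 11 to 11 + 1 = day 12.
F needs all of E (finishes day 12, plus 2-day gap → day 14); B (finishes day 10). That puts its earliest start at day 14; it finishes at 14 + 5 = day 19.
A waits on F (finishes day 19, plus 1-day gap → day 20), so the earliest it can start is day 20.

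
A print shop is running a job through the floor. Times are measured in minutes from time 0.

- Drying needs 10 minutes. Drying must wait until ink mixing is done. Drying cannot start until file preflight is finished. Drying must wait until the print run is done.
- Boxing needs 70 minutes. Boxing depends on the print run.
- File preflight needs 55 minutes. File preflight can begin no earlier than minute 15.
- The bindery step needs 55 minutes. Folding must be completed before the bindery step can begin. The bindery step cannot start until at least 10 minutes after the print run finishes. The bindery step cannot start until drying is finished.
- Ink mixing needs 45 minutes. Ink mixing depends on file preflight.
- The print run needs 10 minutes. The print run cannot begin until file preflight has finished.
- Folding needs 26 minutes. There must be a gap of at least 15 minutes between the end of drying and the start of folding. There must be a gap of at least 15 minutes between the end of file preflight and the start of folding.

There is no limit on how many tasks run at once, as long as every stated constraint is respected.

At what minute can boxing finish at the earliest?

File preflight waits on its own release at minute 15, so it starts at minute 15 and finishes at 15 + 55 = minute 70.
The print run cannot begin until file preflight (finishes minute 70). It runs from minute 70 to 70 + 10 = minute 80.
Boxing cannot begin until the print run (finishes minute 80). It runs from minute 80 to 80 + 70 = minute 150.

150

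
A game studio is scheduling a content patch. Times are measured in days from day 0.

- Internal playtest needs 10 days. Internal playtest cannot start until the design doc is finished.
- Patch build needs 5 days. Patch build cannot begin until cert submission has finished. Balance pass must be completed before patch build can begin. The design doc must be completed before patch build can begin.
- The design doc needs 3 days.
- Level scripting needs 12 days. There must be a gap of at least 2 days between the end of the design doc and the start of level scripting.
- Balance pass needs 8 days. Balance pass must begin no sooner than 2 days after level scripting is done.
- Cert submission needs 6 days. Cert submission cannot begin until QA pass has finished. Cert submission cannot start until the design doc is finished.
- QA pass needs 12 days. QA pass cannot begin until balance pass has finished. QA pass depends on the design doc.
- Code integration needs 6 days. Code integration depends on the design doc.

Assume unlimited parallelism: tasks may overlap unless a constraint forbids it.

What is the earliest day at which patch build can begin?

45

The design doc can start immediately at day 0; it finishes at day 3.
Level scripting waits on the design doc (finishes day 3, plus 2-day gap → day 5), so it starts at day 5 and finishes at 5 + 12 = day 17.
After level scripting (finishes day 17, plus 2-day gap → day 19), balance pass can start at day 19 and finishes at day 27.
QA pass has to wait for balance pass (finishes day 27); the design doc (finishes day 3). The latest of these is day 27, so QA pass runs day 27 to 27 + 12 = day 39.
Cert submission needs all of QA pass (finishes day 39); the design doc (finishes day 3). That puts its earliest start at day 39; it finishes at 39 + 6 = day 45.
Patch build waits on cert submission (finishes day 45); balance pass (finishes day 27); the design doc (finishes day 3). The latest of these is day 45, which is the earliest patch build can start.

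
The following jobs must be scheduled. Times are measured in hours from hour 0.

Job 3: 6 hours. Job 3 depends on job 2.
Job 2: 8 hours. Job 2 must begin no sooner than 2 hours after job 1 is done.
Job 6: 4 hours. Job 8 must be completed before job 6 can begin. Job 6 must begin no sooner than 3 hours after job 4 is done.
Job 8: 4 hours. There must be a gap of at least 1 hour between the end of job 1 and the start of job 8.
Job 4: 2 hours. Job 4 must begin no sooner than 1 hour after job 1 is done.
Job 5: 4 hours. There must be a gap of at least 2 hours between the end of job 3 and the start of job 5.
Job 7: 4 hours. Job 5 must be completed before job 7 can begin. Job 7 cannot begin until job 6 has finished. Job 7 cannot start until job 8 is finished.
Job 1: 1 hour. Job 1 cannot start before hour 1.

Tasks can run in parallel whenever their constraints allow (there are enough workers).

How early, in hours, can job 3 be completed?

Job 1 waits on its own release at hour 1, so it starts at hour 1 and finishes at 1 + 1 = hour 2.
After job 1 (finishes hour 2, plus 2-hour gap → hour 4), job 2 can start at hour 4 and finishes at hour 12.
After job 2 (finishes hour 12), job 3 can start at hour 12 and finishes at hour 18.

18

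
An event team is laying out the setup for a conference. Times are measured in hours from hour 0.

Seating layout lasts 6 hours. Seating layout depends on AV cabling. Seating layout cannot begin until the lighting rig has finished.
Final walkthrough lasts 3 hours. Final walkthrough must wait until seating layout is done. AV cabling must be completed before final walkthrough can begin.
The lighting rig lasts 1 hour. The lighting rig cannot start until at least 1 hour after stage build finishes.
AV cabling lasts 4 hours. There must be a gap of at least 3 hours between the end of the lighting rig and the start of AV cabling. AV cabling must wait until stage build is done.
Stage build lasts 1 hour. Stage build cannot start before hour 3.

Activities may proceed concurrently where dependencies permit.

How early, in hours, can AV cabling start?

Stage build waits on its own release at hour 3, so it starts at hour 3 and finishes at 3 + 1 = hour 4.
The lighting rig cannot begin until stage build (finishes hour 4, plus 1-hour gap → hour 5). It runs from hour 5 to 5 + 1 = hour 6.
AV cabling waits on the lighting rig (finishes hour 6, plus 3-hour gap → hour 9); stage build (finishes hour 4). The latest of these is hour 9, which is the earliest AV cabling can start.

9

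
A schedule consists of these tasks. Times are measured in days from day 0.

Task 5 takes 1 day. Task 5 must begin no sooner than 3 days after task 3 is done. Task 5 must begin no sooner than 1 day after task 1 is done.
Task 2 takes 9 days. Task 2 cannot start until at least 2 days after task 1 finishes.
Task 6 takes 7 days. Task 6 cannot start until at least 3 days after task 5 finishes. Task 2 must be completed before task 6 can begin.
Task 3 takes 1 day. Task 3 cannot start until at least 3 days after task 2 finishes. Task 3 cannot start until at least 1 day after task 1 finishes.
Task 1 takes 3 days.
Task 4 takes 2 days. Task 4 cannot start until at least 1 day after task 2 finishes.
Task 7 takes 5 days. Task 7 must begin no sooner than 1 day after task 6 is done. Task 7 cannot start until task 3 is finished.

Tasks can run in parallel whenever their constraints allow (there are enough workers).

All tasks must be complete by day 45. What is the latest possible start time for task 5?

28

Nothing follows task 7; the deadline of day 45 is its only limit. It must start by 45 − 5 = day 40.
Task 6 must finish before task 7 (must start by day 40, minus 1-day gap → day 39). With a 7-day duration, task 6 must start by 39 − 7 = day 32.
Task 5 has to be done before task 6 (must start by day 32, minus 3-day gap → day 29). That means finishing by day 29, i.e. starting by 29 − 1 = day 28.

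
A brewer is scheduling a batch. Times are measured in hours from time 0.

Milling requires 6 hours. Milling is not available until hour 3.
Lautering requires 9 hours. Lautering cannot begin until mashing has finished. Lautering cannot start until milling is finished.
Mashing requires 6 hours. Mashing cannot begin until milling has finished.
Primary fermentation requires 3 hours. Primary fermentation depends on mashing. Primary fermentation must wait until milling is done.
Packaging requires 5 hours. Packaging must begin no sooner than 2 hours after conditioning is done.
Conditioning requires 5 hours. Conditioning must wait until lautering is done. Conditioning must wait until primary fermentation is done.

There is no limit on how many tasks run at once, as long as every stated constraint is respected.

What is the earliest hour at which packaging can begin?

Milling waits on its own release at hour 3, so it starts at hour 3 and finishes at 3 + 6 = hour 9.
Mashing waits on milling (finishes hour 9), so it starts at hour 9 and finishes at 9 + 6 = hour 15.
Primary fermentation has to wait for mashing (finishes hour 15); milling (finishes hour 9). The latest of these is hour 15, so primary fermentation runs hour 15 to 15 + 3 = hour 18.
Lautering needs all of mashing (finishes hour 15); milling (finishes hour 9). That puts its earliest start at hour 15; it finishes at 15 + 9 = hour 24.
Conditioning has to wait for lautering (finishes hour 24); primary fermentation (finishes hour 18). The latest of these is hour 24, so conditioning runs hour 24 to 24 + 5 = hour 29.
Packaging waits on conditioning (finishes hour 29, plus 2-hour gap → hour 31), so the earliest it can start is hour 31.

31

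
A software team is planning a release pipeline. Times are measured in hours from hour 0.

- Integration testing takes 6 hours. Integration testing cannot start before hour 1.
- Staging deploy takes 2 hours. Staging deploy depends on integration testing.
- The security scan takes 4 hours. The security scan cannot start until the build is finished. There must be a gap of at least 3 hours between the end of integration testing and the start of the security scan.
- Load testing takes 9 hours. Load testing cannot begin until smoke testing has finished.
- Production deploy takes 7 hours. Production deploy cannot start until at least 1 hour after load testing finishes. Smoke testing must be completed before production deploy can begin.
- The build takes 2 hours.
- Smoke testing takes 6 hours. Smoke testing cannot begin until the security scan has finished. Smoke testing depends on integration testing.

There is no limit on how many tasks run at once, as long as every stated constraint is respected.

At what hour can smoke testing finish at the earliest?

Integration testing cannot begin until its own release at hour 1. It runs from hour 1 to 1 + 6 = hour 7.
The build has no prerequisites, so it starts at hour 0 and finishes at hour 2.
The security scan has to wait for the build (finishes hour 2); integration testing (finishes hour 7, plus 3-hour gap → hour 10). The latest of these is hour 10, so the security scan runs hour 10 to 10 + 4 = hour 14.
Smoke testing cannot start until the security scan (finishes hour 14); integration testing (finishes hour 7). The controlling bound is hour 14, so smoke testing finishes at 14 + 6 = hour 20.

20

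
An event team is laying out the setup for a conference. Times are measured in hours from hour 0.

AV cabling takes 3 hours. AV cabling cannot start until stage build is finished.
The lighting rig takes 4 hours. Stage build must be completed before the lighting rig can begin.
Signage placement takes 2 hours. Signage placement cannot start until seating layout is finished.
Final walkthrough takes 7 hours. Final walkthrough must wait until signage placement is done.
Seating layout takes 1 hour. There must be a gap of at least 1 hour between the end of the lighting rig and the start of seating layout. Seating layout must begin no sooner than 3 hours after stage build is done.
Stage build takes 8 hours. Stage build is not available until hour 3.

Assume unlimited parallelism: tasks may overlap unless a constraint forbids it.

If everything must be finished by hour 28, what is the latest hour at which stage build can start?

5

Final walkthrough has no dependents, so it just needs to finish by hour 28. Starting by 28 − 7 = hour 21 achieves that.
Signage placement must finish before final walkthrough (must start by hour 21). With a 2-hour duration, signage placement must start by 21 − 2 = hour 19.
Seating layout must finish before signage placement (must start by hour 19). With a 1-hour duration, seating layout must start by 19 − 1 = hour 18.
The lighting rig must finish before seating layout (must start by hour 18, minus 1-hour gap → hour 17). With a 4-hour duration, the lighting rig must start by 17 − 4 = hour 13.
AV cabling must finish by hour 28; it takes 3 hours, so it must start by 28 − 3 = hour 25.
For stage build: the lighting rig (must start by hour 13); AV cabling (must start by hour 25); seating layout (must start by hour 18, minus 3-hour gap → hour 15). The most restrictive is hour 13; with an 8-hour duration, stage build must start by hour 5.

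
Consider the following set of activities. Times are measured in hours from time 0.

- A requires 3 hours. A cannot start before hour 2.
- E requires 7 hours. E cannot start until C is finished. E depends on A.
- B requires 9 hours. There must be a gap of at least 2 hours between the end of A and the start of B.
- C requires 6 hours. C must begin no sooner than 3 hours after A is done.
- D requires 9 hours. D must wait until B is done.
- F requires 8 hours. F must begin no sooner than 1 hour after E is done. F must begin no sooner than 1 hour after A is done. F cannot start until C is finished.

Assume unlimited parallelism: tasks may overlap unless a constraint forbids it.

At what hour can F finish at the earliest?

30

A waits on its own release at hour 2, so it starts at hour 2 and finishes at 2 + 3 = hour 5.
C cannot begin until A (finishes hour 5, plus 3-hour gap → hour 8). It runs from hour 8 to 8 + 6 = hour 14.
E has to wait for C (finishes hour 14); A (finishes hour 5). The latest of these is hour 14, so E runs hour 14 to 14 + 7 = hour 21.
F has to wait for E (finishes hour 21, plus 1-hour gap → hour 22); A (finishes hour 5, plus 1-hour gap → hour 6); C (finishes hour 14). The latest of these is hour 22, so F runs hour 22 to 22 + 8 = hour 30.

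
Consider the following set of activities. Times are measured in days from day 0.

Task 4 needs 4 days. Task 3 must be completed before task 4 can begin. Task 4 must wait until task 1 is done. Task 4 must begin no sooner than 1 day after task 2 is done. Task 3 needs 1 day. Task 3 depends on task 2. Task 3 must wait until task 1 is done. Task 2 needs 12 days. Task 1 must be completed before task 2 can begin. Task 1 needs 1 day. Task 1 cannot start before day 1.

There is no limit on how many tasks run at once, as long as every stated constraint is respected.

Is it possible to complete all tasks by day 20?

Task 1 waits on its own release at day 1, so it starts at day 1 and finishes at 1 + 1 = day 2.
Task 2 waits on task 1 (finishes day 2), so it starts at day 2 and finishes at 2 + 12 = day 14.
Task 3 has to wait for task 2 (finishes day 14); task 1 (finishes day 2). The latest of these is day 14, so task 3 runs day 14 to 14 + 1 = day 15.
For task 4: task 3 (finishes day 15); task 1 (finishes day 2); task 2 (finishes day 14, plus 1-day gap → day 15). Taking the maximum gives a start of day 15, and it finishes at 15 + 4 = day 19.
Every task is finished by day 19, which is no later than the deadline of 20, so the schedule is feasible.

Yes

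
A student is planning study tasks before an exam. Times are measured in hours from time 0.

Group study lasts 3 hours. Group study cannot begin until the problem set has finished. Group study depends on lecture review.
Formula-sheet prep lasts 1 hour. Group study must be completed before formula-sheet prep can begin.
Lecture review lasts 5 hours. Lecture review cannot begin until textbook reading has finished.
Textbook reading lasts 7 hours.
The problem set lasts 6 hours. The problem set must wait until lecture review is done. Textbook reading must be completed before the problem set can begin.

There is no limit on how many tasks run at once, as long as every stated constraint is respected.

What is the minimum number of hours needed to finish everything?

22

Textbook reading can start immediately at hour 0; it finishes at hour 7.
Lecture review cannot begin until textbook reading (finishes hour 7). It runs from hour 7 to 7 + 5 = hour 12.
For the problem set: lecture review (finishes hour 12); textbook reading (finishes hour 7). Taking the maximum gives a start of hour 12, and it finishes at 12 + 6 = hour 18.
For group study: the problem set (finishes hour 18); lecture review (finishes hour 12). Taking the maximum gives a start of hour 18, and it finishes at 18 + 3 = hour 21.
Formula-sheet prep waits on group study (finishes hour 21), so it starts at hour 21 and finishes at 21 + 1 = hour 22.
All tasks are finished once the last one completes. Finish times: Textbook reading at 7, Lecture review at 12, The problem set at 18, Group study at 21, Formula-sheet prep at 22. The latest is hour 22.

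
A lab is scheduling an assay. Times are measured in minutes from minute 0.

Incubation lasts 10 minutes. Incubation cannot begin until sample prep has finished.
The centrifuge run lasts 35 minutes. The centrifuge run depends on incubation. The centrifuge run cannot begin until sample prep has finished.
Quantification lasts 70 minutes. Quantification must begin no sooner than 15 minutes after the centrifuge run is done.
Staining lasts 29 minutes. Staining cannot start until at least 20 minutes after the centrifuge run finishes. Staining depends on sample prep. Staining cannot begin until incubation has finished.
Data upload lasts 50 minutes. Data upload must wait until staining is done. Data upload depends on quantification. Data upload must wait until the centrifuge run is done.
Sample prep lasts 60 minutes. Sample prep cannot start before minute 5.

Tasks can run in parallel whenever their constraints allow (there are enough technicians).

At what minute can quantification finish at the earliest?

195

Sample prep cannot begin until its own release at minute 5. It runs from minute 5 to 5 + 60 = minute 65.
Incubation cannot begin until sample prep (finishes minute 65). It runs from minute 65 to 65 + 10 = minute 75.
The centrifuge run has to wait for incubation (finishes minute 75); sample prep (finishes minute 65). The latest of these is minute 75, so the centrifuge run runs minute 75 to 75 + 35 = minute 110.
After the centrifuge run (finishes minute 110, plus 15-minute gap → minute 125), quantification can start at minute 125 and finishes at minute 195.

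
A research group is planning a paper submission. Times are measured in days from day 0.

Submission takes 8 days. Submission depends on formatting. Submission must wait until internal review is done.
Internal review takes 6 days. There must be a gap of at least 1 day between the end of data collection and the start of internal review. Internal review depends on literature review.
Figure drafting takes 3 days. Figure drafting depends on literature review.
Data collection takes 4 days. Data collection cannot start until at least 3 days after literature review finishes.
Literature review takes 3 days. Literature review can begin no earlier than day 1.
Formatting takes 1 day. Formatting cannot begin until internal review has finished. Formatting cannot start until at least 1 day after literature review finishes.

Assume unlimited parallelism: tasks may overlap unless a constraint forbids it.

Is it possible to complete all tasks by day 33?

Yes

Literature review waits on its own release at day 1, so it starts at day 1 and finishes at 1 + 3 = day 4.
After literature review (finishes day 4), figure drafting can start at day 4 and finishes at day 7.
Data collection cannot begin until literature review (finishes day 4, plus 3-day gap → day 7). It runs from day 7 to 7 + 4 = day 11.
Internal review cannot start until data collection (finishes day 11, plus 1-day gap → day 12); literature review (finishes day 4). The controlling bound is day 12, so internal review finishes at 12 + 6 = day 18.
Formatting cannot start until internal review (finishes day 18); literature review (finishes day 4, plus 1-day gap → day 5). The controlling bound is day 18, so formatting finishes at 18 + 1 = day 19.
Submission has to wait for formatting (finishes day 19); internal review (finishes day 18). The latest of these is day 19, so submission runs day 19 to 19 + 8 = day 27.
Every task is finished by day 27, which is no later than the deadline of 33, so the schedule is feasible.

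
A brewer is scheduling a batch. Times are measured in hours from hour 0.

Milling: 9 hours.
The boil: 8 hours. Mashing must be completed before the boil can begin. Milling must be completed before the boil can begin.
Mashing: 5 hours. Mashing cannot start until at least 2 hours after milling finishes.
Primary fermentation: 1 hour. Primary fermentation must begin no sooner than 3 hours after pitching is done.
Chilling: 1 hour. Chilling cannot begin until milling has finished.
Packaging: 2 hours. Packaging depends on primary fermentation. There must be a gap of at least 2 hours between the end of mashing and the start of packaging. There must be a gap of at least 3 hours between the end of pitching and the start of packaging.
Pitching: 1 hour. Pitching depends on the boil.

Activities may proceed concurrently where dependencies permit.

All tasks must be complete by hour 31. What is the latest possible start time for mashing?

Nothing follows packaging; the deadline of hour 31 is its only limit. It must start by 31 − 2 = hour 29.
Primary fermentation feeds into packaging (must start by hour 29); so primary fermentation must finish by hour 29 and therefore start by hour 28.
Pitching feeds primary fermentation (must start by hour 28, minus 3-hour gap → hour 25); packaging (must start by hour 29, minus 3-hour gap → hour 26). Taking the minimum, pitching must finish by hour 25 and start by 25 − 1 = hour 24.
The boil has to be done before pitching (must start by hour 24). That means finishing by hour 24, i.e. starting by 24 − 8 = hour 16.
Mashing must finish in time for the boil (must start by hour 16); packaging (must start by hour 29, minus 2-hour gap → hour 27). The tightest is hour 16, so mashing must start by 16 − 5 = hour 11.

11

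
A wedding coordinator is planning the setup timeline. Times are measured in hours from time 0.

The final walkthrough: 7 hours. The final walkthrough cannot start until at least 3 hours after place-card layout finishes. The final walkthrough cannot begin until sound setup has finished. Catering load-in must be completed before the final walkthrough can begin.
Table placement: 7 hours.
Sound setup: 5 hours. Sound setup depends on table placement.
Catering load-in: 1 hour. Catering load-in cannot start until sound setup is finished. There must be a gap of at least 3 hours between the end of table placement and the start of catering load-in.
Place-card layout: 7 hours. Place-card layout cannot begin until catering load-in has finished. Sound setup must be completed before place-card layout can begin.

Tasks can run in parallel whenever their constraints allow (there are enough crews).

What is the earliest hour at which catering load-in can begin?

12

Table placement has no prerequisites, so it starts at hour 0 and finishes at hour 7.
After table placement (finishes hour 7), sound setup can start at hour 7 and finishes at hour 12.
Catering load-in waits on sound setup (finishes hour 12); table placement (finishes hour 7, plus 3-hour gap → hour 10). The latest of these is hour 12, which is the earliest catering load-in can start.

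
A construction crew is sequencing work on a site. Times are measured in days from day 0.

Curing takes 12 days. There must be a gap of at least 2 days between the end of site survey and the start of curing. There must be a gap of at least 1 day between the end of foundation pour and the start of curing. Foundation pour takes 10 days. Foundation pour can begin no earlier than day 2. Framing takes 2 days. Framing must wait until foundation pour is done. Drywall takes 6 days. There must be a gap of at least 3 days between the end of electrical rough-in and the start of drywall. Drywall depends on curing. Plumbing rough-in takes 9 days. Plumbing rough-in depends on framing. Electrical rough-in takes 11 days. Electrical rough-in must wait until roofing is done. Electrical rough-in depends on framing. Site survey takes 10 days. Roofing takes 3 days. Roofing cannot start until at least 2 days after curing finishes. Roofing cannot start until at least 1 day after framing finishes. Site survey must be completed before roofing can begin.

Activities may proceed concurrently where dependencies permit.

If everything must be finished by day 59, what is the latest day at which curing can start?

Nothing follows drywall; the deadline of day 59 is its only limit. It must start by 59 − 6 = day 53.
Electrical rough-in feeds into drywall (must start by day 53, minus 3-day gap → day 50); so electrical rough-in must finish by day 50 and therefore start by day 39.
Since electrical rough-in (must start by day 39) depends on it, roofing must finish by day 39. Backing off its 3-day duration gives a latest start of day 36.
Curing has several dependents: roofing (must start by day 36, minus 2-day gap → day 34); drywall (must start by day 53). The earliest of those limits is day 34, so curing must start by 34 − 12 = day 22.

22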